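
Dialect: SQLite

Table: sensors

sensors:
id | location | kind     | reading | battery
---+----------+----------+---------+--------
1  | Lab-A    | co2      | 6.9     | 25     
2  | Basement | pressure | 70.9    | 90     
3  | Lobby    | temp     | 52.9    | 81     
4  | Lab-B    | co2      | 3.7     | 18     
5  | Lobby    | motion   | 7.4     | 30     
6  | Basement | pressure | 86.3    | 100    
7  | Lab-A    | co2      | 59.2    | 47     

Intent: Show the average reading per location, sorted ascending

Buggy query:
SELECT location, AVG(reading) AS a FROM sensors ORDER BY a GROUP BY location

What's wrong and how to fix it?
Bug: GROUP BY must precede ORDER BY

Fix: Move ORDER BY to the end, after GROUP BY

Corrected query:
SELECT location, AVG(reading) AS a FROM sensors GROUP BY location ORDER BY a

Result:
location | a    
---------+------
Lab-B    | 3.7  
Lobby    | 30.15
Lab-A    | 33.05
Basement | 78.6 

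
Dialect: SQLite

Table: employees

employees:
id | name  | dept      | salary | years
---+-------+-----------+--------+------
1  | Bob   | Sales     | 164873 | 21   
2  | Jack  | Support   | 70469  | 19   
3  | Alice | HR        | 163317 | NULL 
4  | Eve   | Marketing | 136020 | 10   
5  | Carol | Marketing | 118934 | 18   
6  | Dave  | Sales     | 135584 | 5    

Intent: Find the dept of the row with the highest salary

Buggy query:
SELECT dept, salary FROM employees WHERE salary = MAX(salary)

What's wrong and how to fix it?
Bug: WHERE is evaluated per row; an aggregate over the whole table isn't defined there

Fix: Use a subquery: WHERE salary = (SELECT MAX(salary) FROM employees)

Corrected query:
SELECT dept, salary FROM employees WHERE salary = (SELECT MAX(salary) FROM employees)

Result:
dept  | salary
------+-------
Sales | 164873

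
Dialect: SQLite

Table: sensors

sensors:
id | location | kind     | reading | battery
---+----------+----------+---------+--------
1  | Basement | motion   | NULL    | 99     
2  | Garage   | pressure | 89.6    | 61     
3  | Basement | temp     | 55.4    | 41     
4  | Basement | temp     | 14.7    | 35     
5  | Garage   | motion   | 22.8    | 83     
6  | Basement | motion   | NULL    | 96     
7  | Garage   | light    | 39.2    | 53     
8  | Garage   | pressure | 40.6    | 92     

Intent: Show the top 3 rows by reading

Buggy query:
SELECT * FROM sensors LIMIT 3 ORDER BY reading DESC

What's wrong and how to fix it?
Bug: LIMIT must come after ORDER BY

Fix: Swap the clauses: ORDER BY first, then LIMIT

Corrected query:
SELECT * FROM sensors ORDER BY reading DESC LIMIT 3

Result:
id | location | kind     | reading | battery
---+----------+----------+---------+--------
2  | Garage   | pressure | 89.6    | 61     
3  | Basement | temp     | 55.4    | 41     
8  | Garage   | pressure | 40.6    | 92     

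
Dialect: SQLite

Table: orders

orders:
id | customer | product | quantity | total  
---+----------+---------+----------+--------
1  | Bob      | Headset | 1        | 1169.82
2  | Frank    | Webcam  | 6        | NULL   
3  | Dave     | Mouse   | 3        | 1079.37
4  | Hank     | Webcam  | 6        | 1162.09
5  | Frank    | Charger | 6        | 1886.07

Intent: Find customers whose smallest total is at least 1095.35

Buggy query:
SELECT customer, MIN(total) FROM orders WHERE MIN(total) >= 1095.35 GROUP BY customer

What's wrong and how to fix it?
Bug: MIN() in WHERE is a misuse of aggregate

Fix: Replace WHERE with HAVING after the GROUP BY

Corrected query:
SELECT customer, MIN(total) FROM orders GROUP BY customer HAVING MIN(total) >= 1095.35

Result:
customer | MIN(total)
---------+-----------
Bob      | 1169.82   
Frank    | 1886.07   
Hank     | 1162.09   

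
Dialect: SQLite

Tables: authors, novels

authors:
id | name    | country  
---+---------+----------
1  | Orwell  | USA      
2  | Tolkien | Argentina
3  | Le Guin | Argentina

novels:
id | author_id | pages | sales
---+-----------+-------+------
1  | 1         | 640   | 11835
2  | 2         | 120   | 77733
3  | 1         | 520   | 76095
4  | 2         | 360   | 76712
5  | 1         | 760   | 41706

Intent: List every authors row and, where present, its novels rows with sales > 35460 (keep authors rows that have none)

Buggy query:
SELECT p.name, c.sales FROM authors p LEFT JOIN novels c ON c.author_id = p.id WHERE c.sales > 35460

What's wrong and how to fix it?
Bug: A WHERE condition on the right-hand table after LEFT JOIN drops unmatched parents

Fix: Move the right-table condition into the ON clause so unmatched parents are kept

Corrected query:
SELECT p.name, c.sales FROM authors p LEFT JOIN novels c ON c.author_id = p.id AND c.sales > 35460

Result:
name    | sales
--------+------
Orwell  | 41706
Orwell  | 76095
Tolkien | 76712
Tolkien | 77733
Le Guin | NULL 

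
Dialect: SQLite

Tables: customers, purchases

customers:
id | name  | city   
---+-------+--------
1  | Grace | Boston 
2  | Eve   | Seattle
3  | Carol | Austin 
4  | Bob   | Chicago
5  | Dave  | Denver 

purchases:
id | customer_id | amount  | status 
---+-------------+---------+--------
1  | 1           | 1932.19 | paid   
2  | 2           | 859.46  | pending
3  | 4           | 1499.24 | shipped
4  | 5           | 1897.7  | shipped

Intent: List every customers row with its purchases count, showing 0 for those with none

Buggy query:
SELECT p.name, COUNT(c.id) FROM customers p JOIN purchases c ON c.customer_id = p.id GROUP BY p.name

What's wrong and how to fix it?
Bug: An inner join excludes parents with zero children

Fix: Switch to LEFT JOIN to retain unmatched parent rows

Corrected query:
SELECT p.name, COUNT(c.id) FROM customers p LEFT JOIN purchases c ON c.customer_id = p.id GROUP BY p.name

Result:
name  | COUNT(c.id)
------+------------
Bob   | 1          
Carol | 0          
Dave  | 1          
Eve   | 1          
Grace | 1          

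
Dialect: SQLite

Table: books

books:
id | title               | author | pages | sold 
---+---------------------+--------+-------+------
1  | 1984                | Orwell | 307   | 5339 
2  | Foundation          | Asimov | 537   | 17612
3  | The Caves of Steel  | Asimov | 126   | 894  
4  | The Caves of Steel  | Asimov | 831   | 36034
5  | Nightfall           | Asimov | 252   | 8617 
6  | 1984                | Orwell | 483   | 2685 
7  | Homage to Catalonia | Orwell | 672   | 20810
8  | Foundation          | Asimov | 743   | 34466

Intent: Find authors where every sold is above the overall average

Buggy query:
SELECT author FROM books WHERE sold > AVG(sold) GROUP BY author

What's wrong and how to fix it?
Bug: WHERE evaluates per row before aggregation, so AVG() is unavailable

Fix: Use a subquery for AVG and a HAVING MIN(...) filter so the condition holds for every row in the group

Corrected query:
SELECT author FROM books GROUP BY author HAVING MIN(sold) > (SELECT AVG(sold) FROM books)

Result:
(no rows)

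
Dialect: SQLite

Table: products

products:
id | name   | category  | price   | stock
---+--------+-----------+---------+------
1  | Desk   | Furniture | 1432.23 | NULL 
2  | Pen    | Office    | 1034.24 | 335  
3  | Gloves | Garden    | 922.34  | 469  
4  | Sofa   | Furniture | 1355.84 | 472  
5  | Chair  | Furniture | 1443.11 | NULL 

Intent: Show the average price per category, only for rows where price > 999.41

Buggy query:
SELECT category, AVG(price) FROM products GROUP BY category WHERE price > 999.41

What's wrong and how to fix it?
Bug: Row-level WHERE must come before GROUP BY in the clause order

Fix: Move the WHERE clause before GROUP BY

Corrected query:
SELECT category, AVG(price) FROM products WHERE price > 999.41 GROUP BY category

Result:
category  | AVG(price) 
----------+------------
Furniture | 1410.393333
Office    | 1034.24    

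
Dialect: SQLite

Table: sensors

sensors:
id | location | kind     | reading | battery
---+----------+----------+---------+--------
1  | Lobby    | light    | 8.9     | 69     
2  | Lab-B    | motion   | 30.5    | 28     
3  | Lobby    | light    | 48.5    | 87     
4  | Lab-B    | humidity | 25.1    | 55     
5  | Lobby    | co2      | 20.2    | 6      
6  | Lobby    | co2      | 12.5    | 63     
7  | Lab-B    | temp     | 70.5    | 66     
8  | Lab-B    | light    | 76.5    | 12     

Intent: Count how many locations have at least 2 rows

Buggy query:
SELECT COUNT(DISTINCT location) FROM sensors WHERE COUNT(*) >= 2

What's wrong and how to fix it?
Bug: WHERE filters individual rows, not groups, so a group-level COUNT is invalid there

Fix: Use a subquery that GROUPs and filters with HAVING, then count its rows

Corrected query:
SELECT COUNT(*) FROM (SELECT location FROM sensors GROUP BY location HAVING COUNT(*) >= 2)

Result:
COUNT(*)
--------
2       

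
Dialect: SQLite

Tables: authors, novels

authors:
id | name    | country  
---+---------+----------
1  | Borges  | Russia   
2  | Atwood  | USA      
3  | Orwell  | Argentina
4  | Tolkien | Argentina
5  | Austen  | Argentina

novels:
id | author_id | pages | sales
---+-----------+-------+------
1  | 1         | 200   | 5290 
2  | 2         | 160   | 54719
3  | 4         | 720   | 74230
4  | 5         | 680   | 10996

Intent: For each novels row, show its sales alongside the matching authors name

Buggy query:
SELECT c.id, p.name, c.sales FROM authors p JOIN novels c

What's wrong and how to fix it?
Bug: Missing join condition: each novels row is matched to all authors rows instead of just its own

Fix: Specify the join condition linking the foreign key to the parent id

Corrected query:
SELECT c.id, p.name, c.sales FROM authors p JOIN novels c ON c.author_id = p.id

Result:
id | name    | sales
---+---------+------
1  | Borges  | 5290 
2  | Atwood  | 54719
3  | Tolkien | 74230
4  | Austen  | 10996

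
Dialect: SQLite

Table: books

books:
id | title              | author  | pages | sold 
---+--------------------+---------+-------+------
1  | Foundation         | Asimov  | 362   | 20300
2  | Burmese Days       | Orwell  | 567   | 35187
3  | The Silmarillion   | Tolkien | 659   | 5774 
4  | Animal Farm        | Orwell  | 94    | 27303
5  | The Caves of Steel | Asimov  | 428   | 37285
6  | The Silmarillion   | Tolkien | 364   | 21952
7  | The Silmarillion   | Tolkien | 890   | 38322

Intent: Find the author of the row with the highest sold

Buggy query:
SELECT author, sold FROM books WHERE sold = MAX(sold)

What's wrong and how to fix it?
Bug: MAX(sold) is an aggregate and cannot be used directly in WHERE

Fix: Use a subquery: WHERE sold = (SELECT MAX(sold) FROM books)

Corrected query:
SELECT author, sold FROM books WHERE sold = (SELECT MAX(sold) FROM books)

Result:
author  | sold 
--------+------
Tolkien | 38322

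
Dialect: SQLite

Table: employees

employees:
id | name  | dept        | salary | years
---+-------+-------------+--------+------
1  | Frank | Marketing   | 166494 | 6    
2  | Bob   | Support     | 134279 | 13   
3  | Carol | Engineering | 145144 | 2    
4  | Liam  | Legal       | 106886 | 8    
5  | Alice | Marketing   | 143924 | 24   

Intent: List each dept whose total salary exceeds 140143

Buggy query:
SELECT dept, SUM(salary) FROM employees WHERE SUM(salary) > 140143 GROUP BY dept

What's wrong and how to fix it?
Bug: Aggregate functions cannot appear in a WHERE clause

Fix: Use HAVING (which filters groups after aggregation) instead of WHERE

Corrected query:
SELECT dept, SUM(salary) FROM employees GROUP BY dept HAVING SUM(salary) > 140143

Result:
dept        | SUM(salary)
------------+------------
Engineering | 145144     
Marketing   | 310418     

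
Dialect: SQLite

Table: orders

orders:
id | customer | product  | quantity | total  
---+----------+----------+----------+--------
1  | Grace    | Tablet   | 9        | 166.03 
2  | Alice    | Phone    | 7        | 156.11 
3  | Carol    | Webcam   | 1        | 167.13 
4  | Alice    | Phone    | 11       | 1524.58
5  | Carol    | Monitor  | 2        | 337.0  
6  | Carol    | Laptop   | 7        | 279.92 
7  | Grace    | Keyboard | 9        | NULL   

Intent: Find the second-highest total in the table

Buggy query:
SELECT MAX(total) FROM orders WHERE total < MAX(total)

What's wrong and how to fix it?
Bug: The inner MAX is an aggregate inside WHERE, which is not allowed

Fix: Put the inner MAX in a scalar subquery

Corrected query:
SELECT MAX(total) FROM orders WHERE total < (SELECT MAX(total) FROM orders)

Result:
MAX(total)
----------
337       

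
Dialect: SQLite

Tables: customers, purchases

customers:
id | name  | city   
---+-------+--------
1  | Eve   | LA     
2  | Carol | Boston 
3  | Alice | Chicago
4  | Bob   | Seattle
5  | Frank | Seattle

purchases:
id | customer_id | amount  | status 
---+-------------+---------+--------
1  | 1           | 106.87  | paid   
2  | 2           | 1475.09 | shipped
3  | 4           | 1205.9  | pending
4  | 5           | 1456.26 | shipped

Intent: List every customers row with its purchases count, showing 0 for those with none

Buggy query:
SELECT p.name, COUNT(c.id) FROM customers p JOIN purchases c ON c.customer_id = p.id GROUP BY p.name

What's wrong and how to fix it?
Bug: An inner join excludes parents with zero children

Fix: Use LEFT JOIN so parents without children still appear (COUNT(c.id) gives 0)

Corrected query:
SELECT p.name, COUNT(c.id) FROM customers p LEFT JOIN purchases c ON c.customer_id = p.id GROUP BY p.name

Result:
name  | COUNT(c.id)
------+------------
Alice | 0          
Bob   | 1          
Carol | 1          
Eve   | 1          
Frank | 1          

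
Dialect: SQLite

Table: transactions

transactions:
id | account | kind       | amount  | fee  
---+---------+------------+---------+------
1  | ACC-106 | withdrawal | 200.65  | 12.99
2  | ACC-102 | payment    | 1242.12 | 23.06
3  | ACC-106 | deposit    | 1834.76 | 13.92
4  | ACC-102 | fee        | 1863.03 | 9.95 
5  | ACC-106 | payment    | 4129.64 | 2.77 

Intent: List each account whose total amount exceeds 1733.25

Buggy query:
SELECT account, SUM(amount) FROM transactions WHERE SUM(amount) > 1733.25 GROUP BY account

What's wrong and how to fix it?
Bug: WHERE runs before GROUP BY, so aggregates aren't available there

Fix: Use HAVING (which filters groups after aggregation) instead of WHERE

Corrected query:
SELECT account, SUM(amount) FROM transactions GROUP BY account HAVING SUM(amount) > 1733.25

Result:
account | SUM(amount)
--------+------------
ACC-102 | 3105.15    
ACC-106 | 6165.05    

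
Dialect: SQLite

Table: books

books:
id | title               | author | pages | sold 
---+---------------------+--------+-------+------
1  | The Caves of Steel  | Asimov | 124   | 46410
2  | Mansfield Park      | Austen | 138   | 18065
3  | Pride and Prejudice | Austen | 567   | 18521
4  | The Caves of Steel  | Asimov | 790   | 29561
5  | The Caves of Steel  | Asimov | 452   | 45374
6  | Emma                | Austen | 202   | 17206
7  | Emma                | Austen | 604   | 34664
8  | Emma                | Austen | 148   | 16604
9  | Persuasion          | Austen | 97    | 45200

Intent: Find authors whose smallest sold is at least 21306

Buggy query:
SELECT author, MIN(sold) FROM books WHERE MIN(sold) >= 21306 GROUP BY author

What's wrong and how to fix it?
Bug: MIN() in WHERE is a misuse of aggregate

Fix: Use HAVING for the per-group MIN condition

Corrected query:
SELECT author, MIN(sold) FROM books GROUP BY author HAVING MIN(sold) >= 21306

Result:
author | MIN(sold)
-------+----------
Asimov | 29561    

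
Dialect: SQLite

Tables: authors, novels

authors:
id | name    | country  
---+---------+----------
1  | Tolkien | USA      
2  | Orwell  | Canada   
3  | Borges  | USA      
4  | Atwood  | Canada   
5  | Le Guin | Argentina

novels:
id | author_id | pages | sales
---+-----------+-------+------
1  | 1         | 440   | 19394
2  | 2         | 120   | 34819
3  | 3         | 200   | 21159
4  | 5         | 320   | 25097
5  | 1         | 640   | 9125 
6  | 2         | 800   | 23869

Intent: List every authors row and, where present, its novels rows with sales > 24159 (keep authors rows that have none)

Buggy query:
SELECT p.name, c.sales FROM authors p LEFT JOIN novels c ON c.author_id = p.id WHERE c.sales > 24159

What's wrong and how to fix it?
Bug: Filtering c.sales in WHERE discards the NULL rows produced by LEFT JOIN, turning it into an inner join

Fix: Move the right-table condition into the ON clause so unmatched parents are kept

Corrected query:
SELECT p.name, c.sales FROM authors p LEFT JOIN novels c ON c.author_id = p.id AND c.sales > 24159

Result:
name    | sales
--------+------
Tolkien | NULL 
Orwell  | 34819
Borges  | NULL 
Atwood  | NULL 
Le Guin | 25097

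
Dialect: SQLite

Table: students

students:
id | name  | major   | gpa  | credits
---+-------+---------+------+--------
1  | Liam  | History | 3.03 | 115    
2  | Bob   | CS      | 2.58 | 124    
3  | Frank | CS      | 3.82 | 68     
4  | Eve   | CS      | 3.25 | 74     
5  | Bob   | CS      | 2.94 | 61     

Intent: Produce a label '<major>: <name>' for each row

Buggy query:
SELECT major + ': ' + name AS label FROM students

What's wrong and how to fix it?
Bug: SQLite uses || for string concatenation; + coerces text to numbers (yielding 0)

Fix: Use the || operator for string concatenation

Corrected query:
SELECT major || ': ' || name AS label FROM students

Result:
label        
-------------
History: Liam
CS: Bob      
CS: Frank    
CS: Eve      
CS: Bob      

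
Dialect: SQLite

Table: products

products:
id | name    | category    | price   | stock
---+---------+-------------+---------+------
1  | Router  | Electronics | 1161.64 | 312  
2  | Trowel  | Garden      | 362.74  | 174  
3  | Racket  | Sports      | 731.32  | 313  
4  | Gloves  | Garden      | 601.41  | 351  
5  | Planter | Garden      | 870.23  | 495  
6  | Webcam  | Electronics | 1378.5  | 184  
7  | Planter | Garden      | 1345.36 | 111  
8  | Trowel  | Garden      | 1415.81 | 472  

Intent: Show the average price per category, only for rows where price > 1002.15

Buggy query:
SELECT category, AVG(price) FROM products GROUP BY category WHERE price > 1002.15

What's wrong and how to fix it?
Bug: Row-level WHERE must come before GROUP BY in the clause order

Fix: Place WHERE between FROM and GROUP BY

Corrected query:
SELECT category, AVG(price) FROM products WHERE price > 1002.15 GROUP BY category

Result:
category    | AVG(price)
------------+-----------
Electronics | 1270.07   
Garden      | 1380.585  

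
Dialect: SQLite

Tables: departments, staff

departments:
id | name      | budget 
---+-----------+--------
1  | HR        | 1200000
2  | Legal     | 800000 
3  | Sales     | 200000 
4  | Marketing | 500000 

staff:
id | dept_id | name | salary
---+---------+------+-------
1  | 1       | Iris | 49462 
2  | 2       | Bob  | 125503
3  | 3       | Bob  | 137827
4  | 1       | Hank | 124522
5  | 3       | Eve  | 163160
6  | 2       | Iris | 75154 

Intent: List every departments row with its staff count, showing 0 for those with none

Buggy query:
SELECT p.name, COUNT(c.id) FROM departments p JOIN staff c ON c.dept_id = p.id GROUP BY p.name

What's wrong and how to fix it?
Bug: An inner join excludes parents with zero children

Fix: Switch to LEFT JOIN to retain unmatched parent rows

Corrected query:
SELECT p.name, COUNT(c.id) FROM departments p LEFT JOIN staff c ON c.dept_id = p.id GROUP BY p.name

Result:
name      | COUNT(c.id)
----------+------------
HR        | 2          
Legal     | 2          
Marketing | 0          
Sales     | 2          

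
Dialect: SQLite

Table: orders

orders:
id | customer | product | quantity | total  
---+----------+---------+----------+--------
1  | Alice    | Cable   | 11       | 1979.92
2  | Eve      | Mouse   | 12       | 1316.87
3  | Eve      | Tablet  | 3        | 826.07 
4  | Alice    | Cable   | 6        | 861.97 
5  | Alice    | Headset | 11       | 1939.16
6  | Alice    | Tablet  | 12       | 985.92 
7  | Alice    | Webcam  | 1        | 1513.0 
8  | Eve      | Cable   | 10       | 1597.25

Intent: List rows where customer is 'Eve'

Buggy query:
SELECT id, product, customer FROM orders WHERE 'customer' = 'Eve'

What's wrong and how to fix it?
Bug: Single quotes denote string literals in SQL; the column name is being compared as a constant string

Fix: Reference the column as customer without single quotes

Corrected query:
SELECT id, product, customer FROM orders WHERE customer = 'Eve'

Result:
id | product | customer
---+---------+---------
2  | Mouse   | Eve     
3  | Tablet  | Eve     
8  | Cable   | Eve     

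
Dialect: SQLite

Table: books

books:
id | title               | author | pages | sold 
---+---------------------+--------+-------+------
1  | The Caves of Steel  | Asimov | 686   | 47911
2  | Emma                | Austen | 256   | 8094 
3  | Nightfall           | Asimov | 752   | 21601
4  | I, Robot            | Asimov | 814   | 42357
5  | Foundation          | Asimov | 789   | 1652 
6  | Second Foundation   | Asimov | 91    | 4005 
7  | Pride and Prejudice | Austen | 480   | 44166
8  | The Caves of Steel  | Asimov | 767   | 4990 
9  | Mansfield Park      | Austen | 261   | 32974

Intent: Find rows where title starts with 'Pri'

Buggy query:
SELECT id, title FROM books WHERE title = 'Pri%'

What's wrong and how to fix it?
Bug: Wildcards only work with LIKE; '=' treats '%' as a literal character

Fix: Use LIKE for wildcard pattern matching

Corrected query:
SELECT id, title FROM books WHERE title LIKE 'Pri%'

Result:
id | title              
---+--------------------
7  | Pride and Prejudice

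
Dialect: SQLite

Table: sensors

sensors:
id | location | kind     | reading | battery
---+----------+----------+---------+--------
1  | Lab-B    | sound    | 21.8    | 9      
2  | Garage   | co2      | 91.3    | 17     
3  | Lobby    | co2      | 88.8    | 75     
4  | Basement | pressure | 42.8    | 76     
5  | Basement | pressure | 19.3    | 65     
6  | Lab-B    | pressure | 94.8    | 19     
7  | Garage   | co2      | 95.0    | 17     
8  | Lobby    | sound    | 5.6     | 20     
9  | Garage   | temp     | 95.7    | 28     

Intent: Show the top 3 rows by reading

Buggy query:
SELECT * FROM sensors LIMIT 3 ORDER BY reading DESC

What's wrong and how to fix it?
Bug: LIMIT must come after ORDER BY

Fix: Swap the clauses: ORDER BY first, then LIMIT

Corrected query:
SELECT * FROM sensors ORDER BY reading DESC LIMIT 3

Result:
id | location | kind     | reading | battery
---+----------+----------+---------+--------
9  | Garage   | temp     | 95.7    | 28     
7  | Garage   | co2      | 95      | 17     
6  | Lab-B    | pressure | 94.8    | 19     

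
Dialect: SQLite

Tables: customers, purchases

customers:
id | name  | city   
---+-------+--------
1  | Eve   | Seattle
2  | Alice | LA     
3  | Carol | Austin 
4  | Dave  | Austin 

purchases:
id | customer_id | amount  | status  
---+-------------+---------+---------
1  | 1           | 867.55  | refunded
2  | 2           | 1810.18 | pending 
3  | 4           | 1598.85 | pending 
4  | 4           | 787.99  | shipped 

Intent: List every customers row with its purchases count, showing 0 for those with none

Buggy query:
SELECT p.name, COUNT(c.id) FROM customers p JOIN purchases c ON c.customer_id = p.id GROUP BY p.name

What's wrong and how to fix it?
Bug: INNER JOIN drops customers rows that have no matching purchases rows

Fix: Use LEFT JOIN so parents without children still appear (COUNT(c.id) gives 0)

Corrected query:
SELECT p.name, COUNT(c.id) FROM customers p LEFT JOIN purchases c ON c.customer_id = p.id GROUP BY p.name

Result:
name  | COUNT(c.id)
------+------------
Alice | 1          
Carol | 0          
Dave  | 2          
Eve   | 1          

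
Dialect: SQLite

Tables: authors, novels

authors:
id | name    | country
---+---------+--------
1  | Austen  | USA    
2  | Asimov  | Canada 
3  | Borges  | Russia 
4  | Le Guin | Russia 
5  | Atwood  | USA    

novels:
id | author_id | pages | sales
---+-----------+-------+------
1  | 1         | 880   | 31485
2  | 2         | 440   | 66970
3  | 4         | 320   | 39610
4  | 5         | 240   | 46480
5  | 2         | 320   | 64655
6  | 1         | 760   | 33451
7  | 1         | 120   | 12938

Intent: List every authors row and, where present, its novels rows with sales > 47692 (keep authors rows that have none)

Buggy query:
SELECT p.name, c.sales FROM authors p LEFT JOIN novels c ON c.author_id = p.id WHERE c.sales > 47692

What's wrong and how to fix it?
Bug: A WHERE condition on the right-hand table after LEFT JOIN drops unmatched parents

Fix: Move the right-table condition into the ON clause so unmatched parents are kept

Corrected query:
SELECT p.name, c.sales FROM authors p LEFT JOIN novels c ON c.author_id = p.id AND c.sales > 47692

Result:
name    | sales
--------+------
Austen  | NULL 
Asimov  | 64655
Asimov  | 66970
Borges  | NULL 
Le Guin | NULL 
Atwood  | NULL 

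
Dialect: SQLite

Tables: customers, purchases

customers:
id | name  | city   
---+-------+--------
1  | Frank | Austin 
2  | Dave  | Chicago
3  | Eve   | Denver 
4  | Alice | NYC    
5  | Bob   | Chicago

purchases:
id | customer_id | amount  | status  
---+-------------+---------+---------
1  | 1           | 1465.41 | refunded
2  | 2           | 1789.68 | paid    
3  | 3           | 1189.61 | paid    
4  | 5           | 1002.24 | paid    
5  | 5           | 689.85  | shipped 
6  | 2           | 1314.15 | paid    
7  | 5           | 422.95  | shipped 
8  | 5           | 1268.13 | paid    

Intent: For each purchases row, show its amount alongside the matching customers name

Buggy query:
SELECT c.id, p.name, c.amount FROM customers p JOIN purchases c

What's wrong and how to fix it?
Bug: Missing join condition: each purchases row is matched to all customers rows instead of just its own

Fix: Specify the join condition linking the foreign key to the parent id

Corrected query:
SELECT c.id, p.name, c.amount FROM customers p JOIN purchases c ON c.customer_id = p.id

Result:
id | name  | amount 
---+-------+--------
1  | Frank | 1465.41
2  | Dave  | 1789.68
3  | Eve   | 1189.61
4  | Bob   | 1002.24
5  | Bob   | 689.85 
6  | Dave  | 1314.15
7  | Bob   | 422.95 
8  | Bob   | 1268.13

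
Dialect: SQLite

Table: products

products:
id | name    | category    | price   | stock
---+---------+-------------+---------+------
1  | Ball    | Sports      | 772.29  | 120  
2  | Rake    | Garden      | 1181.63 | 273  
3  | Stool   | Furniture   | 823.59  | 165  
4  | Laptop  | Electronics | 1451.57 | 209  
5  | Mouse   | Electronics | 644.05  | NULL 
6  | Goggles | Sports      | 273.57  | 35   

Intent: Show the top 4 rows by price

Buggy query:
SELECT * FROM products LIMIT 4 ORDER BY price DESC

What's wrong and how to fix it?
Bug: ORDER BY cannot follow LIMIT; LIMIT is the final clause

Fix: Swap the clauses: ORDER BY first, then LIMIT

Corrected query:
SELECT * FROM products ORDER BY price DESC LIMIT 4

Result:
id | name   | category    | price   | stock
---+--------+-------------+---------+------
4  | Laptop | Electronics | 1451.57 | 209  
2  | Rake   | Garden      | 1181.63 | 273  
3  | Stool  | Furniture   | 823.59  | 165  
1  | Ball   | Sports      | 772.29  | 120  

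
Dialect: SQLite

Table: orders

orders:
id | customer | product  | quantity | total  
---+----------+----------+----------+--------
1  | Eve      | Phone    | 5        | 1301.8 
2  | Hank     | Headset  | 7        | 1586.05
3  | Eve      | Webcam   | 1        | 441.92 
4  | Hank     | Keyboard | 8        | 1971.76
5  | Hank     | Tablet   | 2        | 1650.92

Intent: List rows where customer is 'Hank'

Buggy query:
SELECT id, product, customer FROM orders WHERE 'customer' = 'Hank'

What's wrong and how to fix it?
Bug: Single quotes denote string literals in SQL; the column name is being compared as a constant string

Fix: Remove the quotes around the column name (or use double quotes for an identifier)

Corrected query:
SELECT id, product, customer FROM orders WHERE customer = 'Hank'

Result:
id | product  | customer
---+----------+---------
2  | Headset  | Hank    
4  | Keyboard | Hank    
5  | Tablet   | Hank    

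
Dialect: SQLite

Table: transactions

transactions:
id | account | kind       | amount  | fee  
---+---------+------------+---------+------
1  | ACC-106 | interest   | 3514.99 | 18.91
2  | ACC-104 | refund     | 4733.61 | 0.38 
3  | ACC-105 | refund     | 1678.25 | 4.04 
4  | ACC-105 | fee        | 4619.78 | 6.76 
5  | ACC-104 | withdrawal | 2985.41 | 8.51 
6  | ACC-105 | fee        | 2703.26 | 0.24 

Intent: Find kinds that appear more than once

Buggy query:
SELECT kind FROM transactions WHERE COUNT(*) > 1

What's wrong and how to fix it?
Bug: WHERE can't reference COUNT(*); aggregates are computed after WHERE

Fix: GROUP BY kind, then filter groups with HAVING COUNT(*) > 1

Corrected query:
SELECT kind FROM transactions GROUP BY kind HAVING COUNT(*) > 1

Result:
kind  
------
fee   
refund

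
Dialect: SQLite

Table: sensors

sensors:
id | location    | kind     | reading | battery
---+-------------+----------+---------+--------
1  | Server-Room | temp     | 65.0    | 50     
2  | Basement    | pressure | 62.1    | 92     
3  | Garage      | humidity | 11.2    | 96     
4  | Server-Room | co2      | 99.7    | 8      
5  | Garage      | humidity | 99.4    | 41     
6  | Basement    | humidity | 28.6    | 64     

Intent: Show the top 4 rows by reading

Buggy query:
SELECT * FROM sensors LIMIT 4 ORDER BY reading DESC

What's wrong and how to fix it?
Bug: LIMIT must come after ORDER BY

Fix: Swap the clauses: ORDER BY first, then LIMIT

Corrected query:
SELECT * FROM sensors ORDER BY reading DESC LIMIT 4

Result:
id | location    | kind     | reading | battery
---+-------------+----------+---------+--------
4  | Server-Room | co2      | 99.7    | 8      
5  | Garage      | humidity | 99.4    | 41     
1  | Server-Room | temp     | 65      | 50     
2  | Basement    | pressure | 62.1    | 92     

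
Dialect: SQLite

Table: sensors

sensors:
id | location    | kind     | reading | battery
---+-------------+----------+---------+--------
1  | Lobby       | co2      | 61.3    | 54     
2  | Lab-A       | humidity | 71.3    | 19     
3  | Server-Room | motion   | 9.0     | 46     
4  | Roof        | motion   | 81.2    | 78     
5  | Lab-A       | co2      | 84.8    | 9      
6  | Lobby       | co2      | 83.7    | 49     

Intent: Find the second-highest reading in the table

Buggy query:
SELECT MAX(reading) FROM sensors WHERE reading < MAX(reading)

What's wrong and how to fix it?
Bug: MAX(reading) on the right of the comparison is an aggregate-in-WHERE error

Fix: Put the inner MAX in a scalar subquery

Corrected query:
SELECT MAX(reading) FROM sensors WHERE reading < (SELECT MAX(reading) FROM sensors)

Result:
MAX(reading)
------------
83.7        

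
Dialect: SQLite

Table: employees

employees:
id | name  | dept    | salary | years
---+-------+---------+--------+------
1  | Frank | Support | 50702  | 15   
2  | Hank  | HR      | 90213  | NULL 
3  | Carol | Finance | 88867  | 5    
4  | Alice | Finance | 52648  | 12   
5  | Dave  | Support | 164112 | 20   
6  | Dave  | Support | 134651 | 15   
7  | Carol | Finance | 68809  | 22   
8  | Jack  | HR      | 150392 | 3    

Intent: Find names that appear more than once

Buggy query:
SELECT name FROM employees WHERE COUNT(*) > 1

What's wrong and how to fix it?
Bug: WHERE can't reference COUNT(*); aggregates are computed after WHERE

Fix: GROUP BY name, then filter groups with HAVING COUNT(*) > 1

Corrected query:
SELECT name FROM employees GROUP BY name HAVING COUNT(*) > 1

Result:
name 
-----
Carol
Dave 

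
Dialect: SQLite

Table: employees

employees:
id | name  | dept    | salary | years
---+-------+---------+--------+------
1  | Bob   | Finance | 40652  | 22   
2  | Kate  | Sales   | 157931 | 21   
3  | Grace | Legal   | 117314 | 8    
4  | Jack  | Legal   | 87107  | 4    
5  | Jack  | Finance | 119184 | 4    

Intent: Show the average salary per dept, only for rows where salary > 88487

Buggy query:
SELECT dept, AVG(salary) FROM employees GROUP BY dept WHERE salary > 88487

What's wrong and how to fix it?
Bug: Row-level WHERE must come before GROUP BY in the clause order

Fix: Move the WHERE clause before GROUP BY

Corrected query:
SELECT dept, AVG(salary) FROM employees WHERE salary > 88487 GROUP BY dept

Result:
dept    | AVG(salary)
--------+------------
Finance | 119184     
Legal   | 117314     
Sales   | 157931     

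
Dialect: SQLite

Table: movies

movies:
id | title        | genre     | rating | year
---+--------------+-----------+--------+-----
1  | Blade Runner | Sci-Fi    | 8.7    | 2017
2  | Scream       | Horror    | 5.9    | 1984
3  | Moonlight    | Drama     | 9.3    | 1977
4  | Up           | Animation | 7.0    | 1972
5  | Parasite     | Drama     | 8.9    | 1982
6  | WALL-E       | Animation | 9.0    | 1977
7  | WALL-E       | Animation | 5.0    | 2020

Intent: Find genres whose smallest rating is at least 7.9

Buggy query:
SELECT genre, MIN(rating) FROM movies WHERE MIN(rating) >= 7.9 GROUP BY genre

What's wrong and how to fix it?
Bug: MIN() in WHERE is a misuse of aggregate

Fix: Use HAVING for the per-group MIN condition

Corrected query:
SELECT genre, MIN(rating) FROM movies GROUP BY genre HAVING MIN(rating) >= 7.9

Result:
genre  | MIN(rating)
-------+------------
Drama  | 8.9        
Sci-Fi | 8.7        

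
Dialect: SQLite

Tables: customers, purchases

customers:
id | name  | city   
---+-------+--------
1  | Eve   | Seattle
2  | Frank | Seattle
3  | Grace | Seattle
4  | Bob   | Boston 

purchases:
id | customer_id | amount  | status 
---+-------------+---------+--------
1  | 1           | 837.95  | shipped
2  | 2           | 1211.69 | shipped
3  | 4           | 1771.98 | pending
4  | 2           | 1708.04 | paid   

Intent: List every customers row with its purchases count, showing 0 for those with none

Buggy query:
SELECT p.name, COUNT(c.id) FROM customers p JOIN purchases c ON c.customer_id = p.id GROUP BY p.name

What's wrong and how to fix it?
Bug: An inner join excludes parents with zero children

Fix: Use LEFT JOIN so parents without children still appear (COUNT(c.id) gives 0)

Corrected query:
SELECT p.name, COUNT(c.id) FROM customers p LEFT JOIN purchases c ON c.customer_id = p.id GROUP BY p.name

Result:
name  | COUNT(c.id)
------+------------
Bob   | 1          
Eve   | 1          
Frank | 2          
Grace | 0          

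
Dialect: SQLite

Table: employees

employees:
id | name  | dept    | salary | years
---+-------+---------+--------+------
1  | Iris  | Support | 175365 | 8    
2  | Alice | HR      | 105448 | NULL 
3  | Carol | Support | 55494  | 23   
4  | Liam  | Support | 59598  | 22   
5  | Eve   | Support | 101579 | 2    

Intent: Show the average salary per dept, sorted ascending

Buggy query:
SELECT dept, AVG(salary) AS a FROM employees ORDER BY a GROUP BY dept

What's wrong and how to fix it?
Bug: ORDER BY appears before GROUP BY; SQL clause order requires GROUP BY first

Fix: Reorder: SELECT … FROM … GROUP BY … ORDER BY …

Corrected query:
SELECT dept, AVG(salary) AS a FROM employees GROUP BY dept ORDER BY a

Result:
dept    | a     
--------+-------
Support | 98009 
HR      | 105448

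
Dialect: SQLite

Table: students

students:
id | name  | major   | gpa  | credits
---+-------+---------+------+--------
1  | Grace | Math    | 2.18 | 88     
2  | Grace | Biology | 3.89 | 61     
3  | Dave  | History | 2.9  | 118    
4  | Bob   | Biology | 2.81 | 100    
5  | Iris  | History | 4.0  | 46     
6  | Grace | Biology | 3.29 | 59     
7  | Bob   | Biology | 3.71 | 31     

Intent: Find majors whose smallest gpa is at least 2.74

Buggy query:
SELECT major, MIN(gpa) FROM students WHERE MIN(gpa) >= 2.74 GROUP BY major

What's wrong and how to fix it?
Bug: MIN() in WHERE is a misuse of aggregate

Fix: Use HAVING for the per-group MIN condition

Corrected query:
SELECT major, MIN(gpa) FROM students GROUP BY major HAVING MIN(gpa) >= 2.74

Result:
major   | MIN(gpa)
--------+---------
Biology | 2.81    
History | 2.9     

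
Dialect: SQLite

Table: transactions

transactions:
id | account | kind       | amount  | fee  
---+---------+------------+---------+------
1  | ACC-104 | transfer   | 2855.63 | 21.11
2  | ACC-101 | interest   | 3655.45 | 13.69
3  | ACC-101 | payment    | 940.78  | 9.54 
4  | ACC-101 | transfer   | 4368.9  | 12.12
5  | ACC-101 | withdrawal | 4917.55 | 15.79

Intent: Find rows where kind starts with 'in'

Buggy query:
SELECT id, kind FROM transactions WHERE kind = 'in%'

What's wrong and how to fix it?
Bug: Wildcards only work with LIKE; '=' treats '%' as a literal character

Fix: Use LIKE for wildcard pattern matching

Corrected query:
SELECT id, kind FROM transactions WHERE kind LIKE 'in%'

Result:
id | kind    
---+---------
2  | interest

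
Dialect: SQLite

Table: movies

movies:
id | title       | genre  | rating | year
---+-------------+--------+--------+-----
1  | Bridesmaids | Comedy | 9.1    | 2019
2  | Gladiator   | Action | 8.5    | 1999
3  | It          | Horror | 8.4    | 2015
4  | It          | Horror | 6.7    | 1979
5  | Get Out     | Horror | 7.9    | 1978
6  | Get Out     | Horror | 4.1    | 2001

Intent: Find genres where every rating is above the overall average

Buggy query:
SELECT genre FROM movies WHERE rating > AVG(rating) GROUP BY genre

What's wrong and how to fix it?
Bug: WHERE evaluates per row before aggregation, so AVG() is unavailable

Fix: Use a subquery for AVG and a HAVING MIN(...) filter so the condition holds for every row in the group

Corrected query:
SELECT genre FROM movies GROUP BY genre HAVING MIN(rating) > (SELECT AVG(rating) FROM movies)

Result:
genre 
------
Action
Comedy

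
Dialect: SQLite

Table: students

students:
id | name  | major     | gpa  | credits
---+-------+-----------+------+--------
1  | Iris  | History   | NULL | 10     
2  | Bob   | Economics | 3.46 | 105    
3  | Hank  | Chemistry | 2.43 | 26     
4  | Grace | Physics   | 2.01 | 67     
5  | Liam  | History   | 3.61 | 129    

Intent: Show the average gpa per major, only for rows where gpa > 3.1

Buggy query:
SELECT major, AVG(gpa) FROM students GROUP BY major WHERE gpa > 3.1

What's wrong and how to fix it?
Bug: WHERE cannot follow GROUP BY

Fix: Move the WHERE clause before GROUP BY

Corrected query:
SELECT major, AVG(gpa) FROM students WHERE gpa > 3.1 GROUP BY major

Result:
major     | AVG(gpa)
----------+---------
Economics | 3.46    
History   | 3.61    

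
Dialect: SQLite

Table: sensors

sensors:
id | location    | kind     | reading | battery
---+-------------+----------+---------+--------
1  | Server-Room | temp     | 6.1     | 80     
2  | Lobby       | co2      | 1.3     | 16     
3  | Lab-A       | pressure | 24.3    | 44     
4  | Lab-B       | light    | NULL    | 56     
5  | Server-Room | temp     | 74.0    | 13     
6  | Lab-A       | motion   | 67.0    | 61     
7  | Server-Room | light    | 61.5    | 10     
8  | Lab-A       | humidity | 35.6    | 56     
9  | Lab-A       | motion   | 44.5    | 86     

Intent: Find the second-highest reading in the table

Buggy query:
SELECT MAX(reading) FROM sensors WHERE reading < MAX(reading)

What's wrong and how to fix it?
Bug: MAX(reading) on the right of the comparison is an aggregate-in-WHERE error

Fix: Put the inner MAX in a scalar subquery

Corrected query:
SELECT MAX(reading) FROM sensors WHERE reading < (SELECT MAX(reading) FROM sensors)

Result:
MAX(reading)
------------
67          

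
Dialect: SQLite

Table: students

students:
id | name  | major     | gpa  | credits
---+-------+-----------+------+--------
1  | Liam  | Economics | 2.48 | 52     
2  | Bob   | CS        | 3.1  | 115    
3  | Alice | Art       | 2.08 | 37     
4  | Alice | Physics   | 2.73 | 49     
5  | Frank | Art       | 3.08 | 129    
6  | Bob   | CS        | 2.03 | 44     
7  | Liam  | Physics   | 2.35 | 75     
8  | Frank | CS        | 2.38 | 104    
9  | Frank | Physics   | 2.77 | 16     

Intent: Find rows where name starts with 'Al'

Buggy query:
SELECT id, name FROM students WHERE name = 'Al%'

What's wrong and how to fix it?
Bug: '=' compares the literal string including the % character; pattern matching needs LIKE

Fix: Replace '=' with LIKE so 'Al%' is treated as a pattern

Corrected query:
SELECT id, name FROM students WHERE name LIKE 'Al%'

Result:
id | name 
---+------
3  | Alice
4  | Alice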